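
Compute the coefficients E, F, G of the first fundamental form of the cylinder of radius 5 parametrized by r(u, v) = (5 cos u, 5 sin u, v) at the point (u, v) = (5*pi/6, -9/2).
E = 25;  F = 0;  G = 1

Partials: r_u = (-5*sin(u), 5*cos(u), 0), r_v = (0, 0, 1). As functions of (u, v):
  E = r_u · r_u = 25,
  F = r_u · r_v = 0,
  G = r_v · r_v = 1.
Evaluating at (u, v) = (5*pi/6, -9/2): E = 25, F = 0, G = 1.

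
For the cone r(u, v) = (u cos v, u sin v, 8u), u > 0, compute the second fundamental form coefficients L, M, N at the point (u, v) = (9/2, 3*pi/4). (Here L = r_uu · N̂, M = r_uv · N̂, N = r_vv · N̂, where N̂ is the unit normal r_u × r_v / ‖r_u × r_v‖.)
L = 0;  M = 0;  N = 36*sqrt(65)/65

Compute the unit normal N̂(u, v) = (-8*sqrt(65)*u*cos(v)/(65*Abs(u)), -8*sqrt(65)*u*sin(v)/(65*Abs(u)), sqrt(65)*u/(65*Abs(u))), and the second partials r_uu, r_uv, r_vv. Take dot products:
  L(u, v) = r_uu · N̂ = 0,
  M(u, v) = r_uv · N̂ = 0,
  N(u, v) = r_vv · N̂ = 8*sqrt(65)*u^2/(65*Abs(u)).
Evaluating at (u, v) = (9/2, 3*pi/4):
  L = 0, M = 0, N = 36*sqrt(65)/65.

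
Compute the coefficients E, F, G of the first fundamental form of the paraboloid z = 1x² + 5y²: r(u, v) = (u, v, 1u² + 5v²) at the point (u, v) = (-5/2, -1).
E = 26;  F = 50;  G = 101

Partials: r_u = (1, 0, 2*u), r_v = (0, 1, 10*v). As functions of (u, v):
  E = r_u · r_u = 4*u^2 + 1,
  F = r_u · r_v = 20*u*v,
  G = r_v · r_v = 100*v^2 + 1.
Evaluating at (u, v) = (-5/2, -1): E = 26, F = 50, G = 101.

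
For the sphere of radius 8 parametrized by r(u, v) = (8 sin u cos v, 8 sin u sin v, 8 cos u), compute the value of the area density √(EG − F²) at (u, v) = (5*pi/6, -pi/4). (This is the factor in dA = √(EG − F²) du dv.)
√(EG − F²)|_{(5*pi/6, -pi/4)} = 32

E = 64, F = 0, G = 64*sin(u)^2, so EG − F² = 4096*sin(u)^2. Taking the positive square root: √(EG − F²) = 64*Abs(sin(u)). At (u, v) = (5*pi/6, -pi/4): 32.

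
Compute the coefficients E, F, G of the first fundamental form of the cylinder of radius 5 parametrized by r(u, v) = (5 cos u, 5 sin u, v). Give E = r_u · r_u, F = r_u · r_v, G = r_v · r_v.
E = 25;  F = 0;  G = 1

Compute partials: r_u = (-5*sin(u), 5*cos(u), 0), r_v = (0, 0, 1). Then
  E = r_u · r_u = 25,
  F = r_u · r_v = 0,
  G = r_v · r_v = 1.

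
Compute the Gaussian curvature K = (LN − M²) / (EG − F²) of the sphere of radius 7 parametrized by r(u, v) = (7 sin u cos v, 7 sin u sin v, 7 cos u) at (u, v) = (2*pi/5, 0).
K = 1/49

Coefficients of the first fundamental form: E = 49, F = 0, G = 49*sin(u)^2.
Coefficients of the second fundamental form: L = -7*sin(u)/Abs(sin(u)), M = 0, N = -7*sin(u)^3/Abs(sin(u)).
Assemble K = (LN − M²)/(EG − F²) = 1/49. At (u, v) = (2*pi/5, 0): K = 1/49.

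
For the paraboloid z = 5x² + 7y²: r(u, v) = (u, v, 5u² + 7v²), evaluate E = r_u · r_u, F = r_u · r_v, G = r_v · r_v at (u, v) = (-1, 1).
E = 101;  F = -140;  G = 197

Partials: r_u = (1, 0, 10*u), r_v = (0, 1, 14*v). As functions of (u, v):
  E = r_u · r_u = 100*u^2 + 1,
  F = r_u · r_v = 140*u*v,
  G = r_v · r_v = 196*v^2 + 1.
Evaluating at (u, v) = (-1, 1): E = 101, F = -140, G = 197.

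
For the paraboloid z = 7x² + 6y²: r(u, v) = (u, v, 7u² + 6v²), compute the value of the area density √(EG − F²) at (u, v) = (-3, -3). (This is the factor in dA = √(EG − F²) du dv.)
√(EG − F²)|_{(-3, -3)} = sqrt(3061)

E = 196*u^2 + 1, F = 168*u*v, G = 144*v^2 + 1, so EG − F² = 196*u^2 + 144*v^2 + 1. Taking the positive square root: √(EG − F²) = sqrt(196*u^2 + 144*v^2 + 1). At (u, v) = (-3, -3): sqrt(3061).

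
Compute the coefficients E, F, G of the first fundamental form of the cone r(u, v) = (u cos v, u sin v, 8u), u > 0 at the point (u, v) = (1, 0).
E = 65;  F = 0;  G = 1

Partials: r_u = (cos(v), sin(v), 8), r_v = (-u*sin(v), u*cos(v), 0). As functions of (u, v):
  E = r_u · r_u = 65,
  F = r_u · r_v = 0,
  G = r_v · r_v = u^2.
Evaluating at (u, v) = (1, 0): E = 65, F = 0, G = 1.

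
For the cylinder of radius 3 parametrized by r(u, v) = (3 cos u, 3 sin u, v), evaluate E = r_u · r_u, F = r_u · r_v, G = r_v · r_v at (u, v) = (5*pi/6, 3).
E = 9;  F = 0;  G = 1

Partials: r_u = (-3*sin(u), 3*cos(u), 0), r_v = (0, 0, 1). As functions of (u, v):
  E = r_u · r_u = 9,
  F = r_u · r_v = 0,
  G = r_v · r_v = 1.
Evaluating at (u, v) = (5*pi/6, 3): E = 9, F = 0, G = 1.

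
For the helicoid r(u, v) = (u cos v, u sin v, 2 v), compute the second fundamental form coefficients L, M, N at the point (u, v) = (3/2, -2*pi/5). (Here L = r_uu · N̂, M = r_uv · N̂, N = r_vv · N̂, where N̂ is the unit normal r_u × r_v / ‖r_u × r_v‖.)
L = 0;  M = -4/5;  N = 0

Compute the unit normal N̂(u, v) = (2*sin(v)/sqrt(u^2 + 4), -2*cos(v)/sqrt(u^2 + 4), u/sqrt(u^2 + 4)), and the second partials r_uu, r_uv, r_vv. Take dot products:
  L(u, v) = r_uu · N̂ = 0,
  M(u, v) = r_uv · N̂ = -2/sqrt(u^2 + 4),
  N(u, v) = r_vv · N̂ = 0.
Evaluating at (u, v) = (3/2, -2*pi/5):
  L = 0, M = -4/5, N = 0.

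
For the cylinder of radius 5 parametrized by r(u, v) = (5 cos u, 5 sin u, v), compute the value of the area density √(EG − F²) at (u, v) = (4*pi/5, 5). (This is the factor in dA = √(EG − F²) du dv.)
√(EG − F²)|_{(4*pi/5, 5)} = 5

E = 25, F = 0, G = 1, so EG − F² = 25. Taking the positive square root: √(EG − F²) = 5. At (u, v) = (4*pi/5, 5): 5.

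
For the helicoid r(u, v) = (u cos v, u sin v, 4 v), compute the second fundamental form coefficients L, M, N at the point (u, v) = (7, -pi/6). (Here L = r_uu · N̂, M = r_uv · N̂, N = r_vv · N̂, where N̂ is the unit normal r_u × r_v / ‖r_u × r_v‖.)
L = 0;  M = -4*sqrt(65)/65;  N = 0

Compute the unit normal N̂(u, v) = (4*sin(v)/sqrt(u^2 + 16), -4*cos(v)/sqrt(u^2 + 16), u/sqrt(u^2 + 16)), and the second partials r_uu, r_uv, r_vv. Take dot products:
  L(u, v) = r_uu · N̂ = 0,
  M(u, v) = r_uv · N̂ = -4/sqrt(u^2 + 16),
  N(u, v) = r_vv · N̂ = 0.
Evaluating at (u, v) = (7, -pi/6):
  L = 0, M = -4*sqrt(65)/65, N = 0.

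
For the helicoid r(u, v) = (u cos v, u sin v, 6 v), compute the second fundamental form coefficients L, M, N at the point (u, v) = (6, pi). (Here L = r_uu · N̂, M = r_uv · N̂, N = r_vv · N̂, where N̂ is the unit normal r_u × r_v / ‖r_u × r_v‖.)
L = 0;  M = -sqrt(2)/2;  N = 0

Compute the unit normal N̂(u, v) = (6*sin(v)/sqrt(u^2 + 36), -6*cos(v)/sqrt(u^2 + 36), u/sqrt(u^2 + 36)), and the second partials r_uu, r_uv, r_vv. Take dot products:
  L(u, v) = r_uu · N̂ = 0,
  M(u, v) = r_uv · N̂ = -6/sqrt(u^2 + 36),
  N(u, v) = r_vv · N̂ = 0.
Evaluating at (u, v) = (6, pi):
  L = 0, M = -sqrt(2)/2, N = 0.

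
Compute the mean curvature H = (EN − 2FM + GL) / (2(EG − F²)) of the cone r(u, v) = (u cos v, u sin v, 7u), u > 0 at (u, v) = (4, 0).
H = 7*sqrt(2)/80

With E = 50, F = 0, G = u^2, L = 0, M = 0, N = 7*sqrt(2)*u^2/(10*Abs(u)), assemble
  H = (EN − 2FM + GL) / (2(EG − F²)) = 7*sqrt(2)/(20*Abs(u)).
At (u, v) = (4, 0): H = 7*sqrt(2)/80.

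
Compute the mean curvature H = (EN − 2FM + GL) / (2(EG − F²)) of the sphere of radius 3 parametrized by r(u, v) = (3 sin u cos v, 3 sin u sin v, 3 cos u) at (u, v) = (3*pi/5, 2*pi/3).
H = -1/3

With E = 9, F = 0, G = 9*sin(u)^2, L = -3*sin(u)/Abs(sin(u)), M = 0, N = -3*sin(u)^3/Abs(sin(u)), assemble
  H = (EN − 2FM + GL) / (2(EG − F²)) = -sin(u)/(3*Abs(sin(u))).
At (u, v) = (3*pi/5, 2*pi/3): H = -1/3.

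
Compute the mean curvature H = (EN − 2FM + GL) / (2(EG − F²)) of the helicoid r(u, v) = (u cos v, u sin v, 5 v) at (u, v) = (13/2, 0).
H = 0

With E = 1, F = 0, G = u^2 + 25, L = 0, M = -5/sqrt(u^2 + 25), N = 0, assemble
  H = (EN − 2FM + GL) / (2(EG − F²)) = 0.
At (u, v) = (13/2, 0): H = 0.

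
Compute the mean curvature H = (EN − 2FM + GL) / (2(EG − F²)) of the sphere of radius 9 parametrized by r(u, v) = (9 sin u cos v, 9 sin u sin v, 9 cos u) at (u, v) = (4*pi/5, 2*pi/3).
H = -1/9

With E = 81, F = 0, G = 81*sin(u)^2, L = -9*sin(u)/Abs(sin(u)), M = 0, N = -9*sin(u)^3/Abs(sin(u)), assemble
  H = (EN − 2FM + GL) / (2(EG − F²)) = -sin(u)/(9*Abs(sin(u))).
At (u, v) = (4*pi/5, 2*pi/3): H = -1/9.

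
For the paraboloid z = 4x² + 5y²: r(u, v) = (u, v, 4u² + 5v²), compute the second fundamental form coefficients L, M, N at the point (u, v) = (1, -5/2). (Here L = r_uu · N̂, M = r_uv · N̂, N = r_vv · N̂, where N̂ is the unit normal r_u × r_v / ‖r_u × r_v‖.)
L = 4*sqrt(690)/345;  M = 0;  N = sqrt(690)/69

Compute the unit normal N̂(u, v) = (-8*u/sqrt(64*u^2 + 100*v^2 + 1), -10*v/sqrt(64*u^2 + 100*v^2 + 1), 1/sqrt(64*u^2 + 100*v^2 + 1)), and the second partials r_uu, r_uv, r_vv. Take dot products:
  L(u, v) = r_uu · N̂ = 8/sqrt(64*u^2 + 100*v^2 + 1),
  M(u, v) = r_uv · N̂ = 0,
  N(u, v) = r_vv · N̂ = 10/sqrt(64*u^2 + 100*v^2 + 1).
Evaluating at (u, v) = (1, -5/2):
  L = 4*sqrt(690)/345, M = 0, N = sqrt(690)/69.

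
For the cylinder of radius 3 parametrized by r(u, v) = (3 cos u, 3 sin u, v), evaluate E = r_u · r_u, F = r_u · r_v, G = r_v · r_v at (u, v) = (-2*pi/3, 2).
E = 9;  F = 0;  G = 1

Partials: r_u = (-3*sin(u), 3*cos(u), 0), r_v = (0, 0, 1). As functions of (u, v):
  E = r_u · r_u = 9,
  F = r_u · r_v = 0,
  G = r_v · r_v = 1.
Evaluating at (u, v) = (-2*pi/3, 2): E = 9, F = 0, G = 1.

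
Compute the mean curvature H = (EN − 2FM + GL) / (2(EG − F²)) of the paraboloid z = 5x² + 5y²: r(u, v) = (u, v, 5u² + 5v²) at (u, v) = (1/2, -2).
H = 2135*sqrt(426)/181476

With E = 100*u^2 + 1, F = 100*u*v, G = 100*v^2 + 1, L = 10/sqrt(100*u^2 + 100*v^2 + 1), M = 0, N = 10/sqrt(100*u^2 + 100*v^2 + 1), assemble
  H = (EN − 2FM + GL) / (2(EG − F²)) = 10*(50*u^2 + 50*v^2 + 1)/(100*u^2 + 100*v^2 + 1)^(3/2).
At (u, v) = (1/2, -2): H = 2135*sqrt(426)/181476.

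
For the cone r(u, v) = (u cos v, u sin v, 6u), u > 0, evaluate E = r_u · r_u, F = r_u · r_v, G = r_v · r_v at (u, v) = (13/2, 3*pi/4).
E = 37;  F = 0;  G = 169/4

Partials: r_u = (cos(v), sin(v), 6), r_v = (-u*sin(v), u*cos(v), 0). As functions of (u, v):
  E = r_u · r_u = 37,
  F = r_u · r_v = 0,
  G = r_v · r_v = u^2.
Evaluating at (u, v) = (13/2, 3*pi/4): E = 37, F = 0, G = 169/4.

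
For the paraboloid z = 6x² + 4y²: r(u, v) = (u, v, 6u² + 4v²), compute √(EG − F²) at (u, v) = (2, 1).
√(EG − F²)|_{(2, 1)} = sqrt(641)

E = 144*u^2 + 1, F = 96*u*v, G = 64*v^2 + 1; EG − F² = 144*u^2 + 64*v^2 + 1; √(EG − F²) = sqrt(144*u^2 + 64*v^2 + 1). At the given point: sqrt(641).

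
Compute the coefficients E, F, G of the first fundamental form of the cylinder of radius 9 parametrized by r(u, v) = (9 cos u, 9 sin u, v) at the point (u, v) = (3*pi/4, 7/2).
E = 81;  F = 0;  G = 1

Partials: r_u = (-9*sin(u), 9*cos(u), 0), r_v = (0, 0, 1). As functions of (u, v):
  E = r_u · r_u = 81,
  F = r_u · r_v = 0,
  G = r_v · r_v = 1.
Evaluating at (u, v) = (3*pi/4, 7/2): E = 81, F = 0, G = 1.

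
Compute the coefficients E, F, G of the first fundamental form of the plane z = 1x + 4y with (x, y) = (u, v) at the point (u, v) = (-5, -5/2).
E = 2;  F = 4;  G = 17

Partials: r_u = (1, 0, 1), r_v = (0, 1, 4). As functions of (u, v):
  E = r_u · r_u = 2,
  F = r_u · r_v = 4,
  G = r_v · r_v = 17.
Evaluating at (u, v) = (-5, -5/2): E = 2, F = 4, G = 17.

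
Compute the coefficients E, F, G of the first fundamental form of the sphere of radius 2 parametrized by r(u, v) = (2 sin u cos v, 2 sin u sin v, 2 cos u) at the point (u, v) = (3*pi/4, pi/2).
E = 4;  F = 0;  G = 2

Partials: r_u = (2*cos(u)*cos(v), 2*sin(v)*cos(u), -2*sin(u)), r_v = (-2*sin(u)*sin(v), 2*sin(u)*cos(v), 0). As functions of (u, v):
  E = r_u · r_u = 4,
  F = r_u · r_v = 0,
  G = r_v · r_v = 4*sin(u)^2.
Evaluating at (u, v) = (3*pi/4, pi/2): E = 4, F = 0, G = 2.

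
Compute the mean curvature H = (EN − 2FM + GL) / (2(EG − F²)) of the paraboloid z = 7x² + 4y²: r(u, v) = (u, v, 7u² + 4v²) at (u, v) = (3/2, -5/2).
H = 4575*sqrt(842)/708964

With E = 196*u^2 + 1, F = 112*u*v, G = 64*v^2 + 1, L = 14/sqrt(196*u^2 + 64*v^2 + 1), M = 0, N = 8/sqrt(196*u^2 + 64*v^2 + 1), assemble
  H = (EN − 2FM + GL) / (2(EG − F²)) = (784*u^2 + 448*v^2 + 11)/(196*u^2 + 64*v^2 + 1)^(3/2).
At (u, v) = (3/2, -5/2): H = 4575*sqrt(842)/708964.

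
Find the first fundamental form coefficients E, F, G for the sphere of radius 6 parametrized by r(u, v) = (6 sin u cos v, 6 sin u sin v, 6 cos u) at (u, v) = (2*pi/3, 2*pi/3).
E = 36;  F = 0;  G = 27

Partials: r_u = (6*cos(u)*cos(v), 6*sin(v)*cos(u), -6*sin(u)), r_v = (-6*sin(u)*sin(v), 6*sin(u)*cos(v), 0). As functions of (u, v):
  E = r_u · r_u = 36,
  F = r_u · r_v = 0,
  G = r_v · r_v = 36*sin(u)^2.
Evaluating at (u, v) = (2*pi/3, 2*pi/3): E = 36, F = 0, G = 27.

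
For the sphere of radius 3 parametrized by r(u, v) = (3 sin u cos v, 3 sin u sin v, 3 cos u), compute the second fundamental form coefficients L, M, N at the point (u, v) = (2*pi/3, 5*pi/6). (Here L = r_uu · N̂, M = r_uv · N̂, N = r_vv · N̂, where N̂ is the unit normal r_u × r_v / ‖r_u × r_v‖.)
L = -3;  M = 0;  N = -9/4

Compute the unit normal N̂(u, v) = (sin(u)^2*cos(v)/Abs(sin(u)), sin(u)^2*sin(v)/Abs(sin(u)), sin(2*u)/(2*Abs(sin(u)))), and the second partials r_uu, r_uv, r_vv. Take dot products:
  L(u, v) = r_uu · N̂ = -3*sin(u)/Abs(sin(u)),
  M(u, v) = r_uv · N̂ = 0,
  N(u, v) = r_vv · N̂ = -3*sin(u)^3/Abs(sin(u)).
Evaluating at (u, v) = (2*pi/3, 5*pi/6):
  L = -3, M = 0, N = -9/4.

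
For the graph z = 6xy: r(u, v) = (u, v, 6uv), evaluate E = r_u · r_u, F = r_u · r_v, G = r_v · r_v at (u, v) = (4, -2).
E = 145;  F = -288;  G = 577

Partials: r_u = (1, 0, 6*v), r_v = (0, 1, 6*u). As functions of (u, v):
  E = r_u · r_u = 36*v^2 + 1,
  F = r_u · r_v = 36*u*v,
  G = r_v · r_v = 36*u^2 + 1.
Evaluating at (u, v) = (4, -2): E = 145, F = -288, G = 577.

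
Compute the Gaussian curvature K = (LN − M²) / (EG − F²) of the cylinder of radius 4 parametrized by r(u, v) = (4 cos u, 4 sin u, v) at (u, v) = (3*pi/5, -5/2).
K = 0

Coefficients of the first fundamental form: E = 16, F = 0, G = 1.
Coefficients of the second fundamental form: L = -4, M = 0, N = 0.
Assemble K = (LN − M²)/(EG − F²) = 0. At (u, v) = (3*pi/5, -5/2): K = 0.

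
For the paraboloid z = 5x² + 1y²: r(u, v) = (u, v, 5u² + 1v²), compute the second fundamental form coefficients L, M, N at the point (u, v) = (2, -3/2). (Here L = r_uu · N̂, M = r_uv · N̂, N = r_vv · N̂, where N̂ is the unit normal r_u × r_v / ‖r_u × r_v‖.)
L = sqrt(410)/41;  M = 0;  N = sqrt(410)/205

Compute the unit normal N̂(u, v) = (-10*u/sqrt(100*u^2 + 4*v^2 + 1), -2*v/sqrt(100*u^2 + 4*v^2 + 1), 1/sqrt(100*u^2 + 4*v^2 + 1)), and the second partials r_uu, r_uv, r_vv. Take dot products:
  L(u, v) = r_uu · N̂ = 10/sqrt(100*u^2 + 4*v^2 + 1),
  M(u, v) = r_uv · N̂ = 0,
  N(u, v) = r_vv · N̂ = 2/sqrt(100*u^2 + 4*v^2 + 1).
Evaluating at (u, v) = (2, -3/2):
  L = sqrt(410)/41, M = 0, N = sqrt(410)/205.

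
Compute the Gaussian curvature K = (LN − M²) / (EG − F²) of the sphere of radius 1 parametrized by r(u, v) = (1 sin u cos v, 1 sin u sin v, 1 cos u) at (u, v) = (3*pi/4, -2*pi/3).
K = 1

Coefficients of the first fundamental form: E = 1, F = 0, G = sin(u)^2.
Coefficients of the second fundamental form: L = -sin(u)/Abs(sin(u)), M = 0, N = -sin(u)^3/Abs(sin(u)).
Assemble K = (LN − M²)/(EG − F²) = 1. At (u, v) = (3*pi/4, -2*pi/3): K = 1.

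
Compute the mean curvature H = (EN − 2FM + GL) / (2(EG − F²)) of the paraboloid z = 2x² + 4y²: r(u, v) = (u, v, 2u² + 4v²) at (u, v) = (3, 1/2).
H = 614*sqrt(161)/25921

With E = 16*u^2 + 1, F = 32*u*v, G = 64*v^2 + 1, L = 4/sqrt(16*u^2 + 64*v^2 + 1), M = 0, N = 8/sqrt(16*u^2 + 64*v^2 + 1), assemble
  H = (EN − 2FM + GL) / (2(EG − F²)) = 2*(32*u^2 + 64*v^2 + 3)/(16*u^2 + 64*v^2 + 1)^(3/2).
At (u, v) = (3, 1/2): H = 614*sqrt(161)/25921.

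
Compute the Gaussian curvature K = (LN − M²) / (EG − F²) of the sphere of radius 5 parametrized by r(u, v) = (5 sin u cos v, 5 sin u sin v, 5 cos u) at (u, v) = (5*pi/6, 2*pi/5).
K = 1/25

Coefficients of the first fundamental form: E = 25, F = 0, G = 25*sin(u)^2.
Coefficients of the second fundamental form: L = -5*sin(u)/Abs(sin(u)), M = 0, N = -5*sin(u)^3/Abs(sin(u)).
Assemble K = (LN − M²)/(EG − F²) = 1/25. At (u, v) = (5*pi/6, 2*pi/5): K = 1/25.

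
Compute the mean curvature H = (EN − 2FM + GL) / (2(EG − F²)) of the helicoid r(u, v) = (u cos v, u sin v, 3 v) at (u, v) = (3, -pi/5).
H = 0

With E = 1, F = 0, G = u^2 + 9, L = 0, M = -3/sqrt(u^2 + 9), N = 0, assemble
  H = (EN − 2FM + GL) / (2(EG − F²)) = 0.
At (u, v) = (3, -pi/5): H = 0.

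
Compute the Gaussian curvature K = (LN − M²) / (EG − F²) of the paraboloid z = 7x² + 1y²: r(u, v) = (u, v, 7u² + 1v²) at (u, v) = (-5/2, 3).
K = 7/398161

Coefficients of the first fundamental form: E = 196*u^2 + 1, F = 28*u*v, G = 4*v^2 + 1.
Coefficients of the second fundamental form: L = 14/sqrt(196*u^2 + 4*v^2 + 1), M = 0, N = 2/sqrt(196*u^2 + 4*v^2 + 1).
Assemble K = (LN − M²)/(EG − F²) = 28/(38416*u^4 + 1568*u^2*v^2 + 392*u^2 + 16*v^4 + 8*v^2 + 1). At (u, v) = (-5/2, 3): K = 7/398161.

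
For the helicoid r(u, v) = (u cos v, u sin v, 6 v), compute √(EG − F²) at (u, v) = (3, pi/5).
√(EG − F²)|_{(3, pi/5)} = 3*sqrt(5)

E = 1, F = 0, G = u^2 + 36; EG − F² = u^2 + 36; √(EG − F²) = sqrt(u^2 + 36). At the given point: 3*sqrt(5).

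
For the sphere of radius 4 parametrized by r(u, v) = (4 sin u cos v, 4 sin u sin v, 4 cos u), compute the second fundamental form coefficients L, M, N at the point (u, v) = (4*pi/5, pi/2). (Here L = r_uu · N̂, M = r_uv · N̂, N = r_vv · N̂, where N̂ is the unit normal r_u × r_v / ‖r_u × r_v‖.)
L = -4;  M = 0;  N = -5/2 + sqrt(5)/2

Compute the unit normal N̂(u, v) = (sin(u)^2*cos(v)/Abs(sin(u)), sin(u)^2*sin(v)/Abs(sin(u)), sin(2*u)/(2*Abs(sin(u)))), and the second partials r_uu, r_uv, r_vv. Take dot products:
  L(u, v) = r_uu · N̂ = -4*sin(u)/Abs(sin(u)),
  M(u, v) = r_uv · N̂ = 0,
  N(u, v) = r_vv · N̂ = -4*sin(u)^3/Abs(sin(u)).
Evaluating at (u, v) = (4*pi/5, pi/2):
  L = -4, M = 0, N = -5/2 + sqrt(5)/2.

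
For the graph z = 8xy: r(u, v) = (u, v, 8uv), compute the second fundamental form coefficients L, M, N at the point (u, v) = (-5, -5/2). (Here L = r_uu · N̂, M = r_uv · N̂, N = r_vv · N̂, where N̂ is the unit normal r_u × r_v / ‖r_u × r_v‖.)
L = 0;  M = 8*sqrt(2001)/2001;  N = 0

Compute the unit normal N̂(u, v) = (-8*v/sqrt(64*u^2 + 64*v^2 + 1), -8*u/sqrt(64*u^2 + 64*v^2 + 1), 1/sqrt(64*u^2 + 64*v^2 + 1)), and the second partials r_uu, r_uv, r_vv. Take dot products:
  L(u, v) = r_uu · N̂ = 0,
  M(u, v) = r_uv · N̂ = 8/sqrt(64*u^2 + 64*v^2 + 1),
  N(u, v) = r_vv · N̂ = 0.
Evaluating at (u, v) = (-5, -5/2):
  L = 0, M = 8*sqrt(2001)/2001, N = 0.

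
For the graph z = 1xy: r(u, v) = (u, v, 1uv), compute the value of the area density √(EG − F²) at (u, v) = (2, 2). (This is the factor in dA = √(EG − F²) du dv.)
√(EG − F²)|_{(2, 2)} = 3

E = v^2 + 1, F = u*v, G = u^2 + 1, so EG − F² = u^2 + v^2 + 1. Taking the positive square root: √(EG − F²) = sqrt(u^2 + v^2 + 1). At (u, v) = (2, 2): 3.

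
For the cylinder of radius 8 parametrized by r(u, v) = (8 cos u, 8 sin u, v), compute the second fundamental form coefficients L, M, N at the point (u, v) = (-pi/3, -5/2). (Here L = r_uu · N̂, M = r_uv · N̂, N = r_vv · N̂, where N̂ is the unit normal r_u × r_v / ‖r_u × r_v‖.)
L = -8;  M = 0;  N = 0

Compute the unit normal N̂(u, v) = (cos(u), sin(u), 0), and the second partials r_uu, r_uv, r_vv. Take dot products:
  L(u, v) = r_uu · N̂ = -8,
  M(u, v) = r_uv · N̂ = 0,
  N(u, v) = r_vv · N̂ = 0.
Evaluating at (u, v) = (-pi/3, -5/2):
  L = -8, M = 0, N = 0.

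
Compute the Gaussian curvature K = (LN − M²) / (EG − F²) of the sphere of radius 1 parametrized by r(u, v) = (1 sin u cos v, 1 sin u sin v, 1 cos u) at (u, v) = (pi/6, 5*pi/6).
K = 1

Coefficients of the first fundamental form: E = 1, F = 0, G = sin(u)^2.
Coefficients of the second fundamental form: L = -sin(u)/Abs(sin(u)), M = 0, N = -sin(u)^3/Abs(sin(u)).
Assemble K = (LN − M²)/(EG − F²) = 1. At (u, v) = (pi/6, 5*pi/6): K = 1.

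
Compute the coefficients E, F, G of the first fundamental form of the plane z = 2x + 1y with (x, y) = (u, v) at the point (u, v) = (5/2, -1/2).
E = 5;  F = 2;  G = 2

Partials: r_u = (1, 0, 2), r_v = (0, 1, 1). As functions of (u, v):
  E = r_u · r_u = 5,
  F = r_u · r_v = 2,
  G = r_v · r_v = 2.
Evaluating at (u, v) = (5/2, -1/2): E = 5, F = 2, G = 2.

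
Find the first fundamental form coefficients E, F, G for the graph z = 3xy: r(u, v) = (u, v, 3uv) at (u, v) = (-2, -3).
E = 82;  F = 54;  G = 37

Partials: r_u = (1, 0, 3*v), r_v = (0, 1, 3*u). As functions of (u, v):
  E = r_u · r_u = 9*v^2 + 1,
  F = r_u · r_v = 9*u*v,
  G = r_v · r_v = 9*u^2 + 1.
Evaluating at (u, v) = (-2, -3): E = 82, F = 54, G = 37.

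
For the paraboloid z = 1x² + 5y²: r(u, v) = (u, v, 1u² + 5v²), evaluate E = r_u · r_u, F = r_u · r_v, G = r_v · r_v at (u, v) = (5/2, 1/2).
E = 26;  F = 25;  G = 26

Partials: r_u = (1, 0, 2*u), r_v = (0, 1, 10*v). As functions of (u, v):
  E = r_u · r_u = 4*u^2 + 1,
  F = r_u · r_v = 20*u*v,
  G = r_v · r_v = 100*v^2 + 1.
Evaluating at (u, v) = (5/2, 1/2): E = 26, F = 25, G = 26.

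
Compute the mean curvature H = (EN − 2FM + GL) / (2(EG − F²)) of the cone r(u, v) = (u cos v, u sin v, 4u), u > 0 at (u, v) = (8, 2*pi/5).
H = sqrt(17)/68

With E = 17, F = 0, G = u^2, L = 0, M = 0, N = 4*sqrt(17)*u^2/(17*Abs(u)), assemble
  H = (EN − 2FM + GL) / (2(EG − F²)) = 2*sqrt(17)/(17*Abs(u)).
At (u, v) = (8, 2*pi/5): H = sqrt(17)/68.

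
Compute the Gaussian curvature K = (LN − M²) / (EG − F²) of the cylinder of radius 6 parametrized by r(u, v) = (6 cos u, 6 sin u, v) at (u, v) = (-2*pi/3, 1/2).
K = 0

Coefficients of the first fundamental form: E = 36, F = 0, G = 1.
Coefficients of the second fundamental form: L = -6, M = 0, N = 0.
Assemble K = (LN − M²)/(EG − F²) = 0. At (u, v) = (-2*pi/3, 1/2): K = 0.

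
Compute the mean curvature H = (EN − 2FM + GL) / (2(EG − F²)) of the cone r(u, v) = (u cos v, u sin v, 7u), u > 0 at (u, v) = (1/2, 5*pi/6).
H = 7*sqrt(2)/10

With E = 50, F = 0, G = u^2, L = 0, M = 0, N = 7*sqrt(2)*u^2/(10*Abs(u)), assemble
  H = (EN − 2FM + GL) / (2(EG − F²)) = 7*sqrt(2)/(20*Abs(u)).
At (u, v) = (1/2, 5*pi/6): H = 7*sqrt(2)/10.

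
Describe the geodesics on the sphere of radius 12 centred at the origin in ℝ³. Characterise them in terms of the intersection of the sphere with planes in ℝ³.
Geodesics on the sphere of radius 12 are great circles — circles of radius 12 obtained as the intersection of the sphere with planes through the origin (the centre of the sphere).

A curve α(t) of nonzero constant speed on the sphere of radius 12 is a geodesic iff its acceleration α̈ is everywhere normal to the surface, i.e. parallel to the radial vector α(t). Then d/dt(α × α̇) = α̇ × α̇ + α × α̈ = 0, so α × α̇ is a constant vector n ≠ 0 and α(t) · n = 0 for all t: α lies in the plane through the origin with normal n. The intersection of that plane with the sphere is a circle of radius 12 (a great circle). Conversely, a great circle traversed at constant speed has centripetal acceleration pointing at the origin, hence normal to the sphere, so every great circle is a geodesic.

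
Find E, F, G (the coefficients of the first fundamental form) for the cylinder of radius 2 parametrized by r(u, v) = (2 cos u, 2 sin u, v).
E = 4;  F = 0;  G = 1

Compute partials: r_u = (-2*sin(u), 2*cos(u), 0), r_v = (0, 0, 1). Then
  E = r_u · r_u = 4,
  F = r_u · r_v = 0,
  G = r_v · r_v = 1.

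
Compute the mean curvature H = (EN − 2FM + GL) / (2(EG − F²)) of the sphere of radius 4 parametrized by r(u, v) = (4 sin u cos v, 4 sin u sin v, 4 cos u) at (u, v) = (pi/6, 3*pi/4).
H = -1/4

With E = 16, F = 0, G = 16*sin(u)^2, L = -4*sin(u)/Abs(sin(u)), M = 0, N = -4*sin(u)^3/Abs(sin(u)), assemble
  H = (EN − 2FM + GL) / (2(EG − F²)) = -sin(u)/(4*Abs(sin(u))).
At (u, v) = (pi/6, 3*pi/4): H = -1/4.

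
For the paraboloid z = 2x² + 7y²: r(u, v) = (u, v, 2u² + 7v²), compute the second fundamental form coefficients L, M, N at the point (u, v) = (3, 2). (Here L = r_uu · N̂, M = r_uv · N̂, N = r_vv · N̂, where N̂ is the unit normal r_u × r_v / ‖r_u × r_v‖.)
L = 4*sqrt(929)/929;  M = 0;  N = 14*sqrt(929)/929

Compute the unit normal N̂(u, v) = (-4*u/sqrt(16*u^2 + 196*v^2 + 1), -14*v/sqrt(16*u^2 + 196*v^2 + 1), 1/sqrt(16*u^2 + 196*v^2 + 1)), and the second partials r_uu, r_uv, r_vv. Take dot products:
  L(u, v) = r_uu · N̂ = 4/sqrt(16*u^2 + 196*v^2 + 1),
  M(u, v) = r_uv · N̂ = 0,
  N(u, v) = r_vv · N̂ = 14/sqrt(16*u^2 + 196*v^2 + 1).
Evaluating at (u, v) = (3, 2):
  L = 4*sqrt(929)/929, M = 0, N = 14*sqrt(929)/929.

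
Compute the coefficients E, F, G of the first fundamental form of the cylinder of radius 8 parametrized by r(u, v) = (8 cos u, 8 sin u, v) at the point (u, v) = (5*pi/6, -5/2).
E = 64;  F = 0;  G = 1

Partials: r_u = (-8*sin(u), 8*cos(u), 0), r_v = (0, 0, 1). As functions of (u, v):
  E = r_u · r_u = 64,
  F = r_u · r_v = 0,
  G = r_v · r_v = 1.
Evaluating at (u, v) = (5*pi/6, -5/2): E = 64, F = 0, G = 1.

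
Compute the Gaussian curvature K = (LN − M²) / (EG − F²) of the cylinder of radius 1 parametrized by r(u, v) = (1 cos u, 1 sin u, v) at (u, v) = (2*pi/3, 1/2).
K = 0

Coefficients of the first fundamental form: E = 1, F = 0, G = 1.
Coefficients of the second fundamental form: L = -1, M = 0, N = 0.
Assemble K = (LN − M²)/(EG − F²) = 0. At (u, v) = (2*pi/3, 1/2): K = 0.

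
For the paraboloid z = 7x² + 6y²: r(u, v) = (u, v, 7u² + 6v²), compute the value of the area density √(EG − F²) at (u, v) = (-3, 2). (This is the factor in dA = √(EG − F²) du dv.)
√(EG − F²)|_{(-3, 2)} = sqrt(2341)

E = 196*u^2 + 1, F = 168*u*v, G = 144*v^2 + 1, so EG − F² = 196*u^2 + 144*v^2 + 1. Taking the positive square root: √(EG − F²) = sqrt(196*u^2 + 144*v^2 + 1). At (u, v) = (-3, 2): sqrt(2341).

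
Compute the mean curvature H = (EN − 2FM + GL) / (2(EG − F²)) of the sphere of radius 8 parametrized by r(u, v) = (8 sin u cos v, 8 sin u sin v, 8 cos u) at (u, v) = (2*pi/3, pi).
H = -1/8

With E = 64, F = 0, G = 64*sin(u)^2, L = -8*sin(u)/Abs(sin(u)), M = 0, N = -8*sin(u)^3/Abs(sin(u)), assemble
  H = (EN − 2FM + GL) / (2(EG − F²)) = -sin(u)/(8*Abs(sin(u))).
At (u, v) = (2*pi/3, pi): H = -1/8.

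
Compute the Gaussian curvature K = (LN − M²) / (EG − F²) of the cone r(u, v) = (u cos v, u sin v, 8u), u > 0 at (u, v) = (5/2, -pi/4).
K = 0

Coefficients of the first fundamental form: E = 65, F = 0, G = u^2.
Coefficients of the second fundamental form: L = 0, M = 0, N = 8*sqrt(65)*u^2/(65*Abs(u)).
Assemble K = (LN − M²)/(EG − F²) = 0. At (u, v) = (5/2, -pi/4): K = 0.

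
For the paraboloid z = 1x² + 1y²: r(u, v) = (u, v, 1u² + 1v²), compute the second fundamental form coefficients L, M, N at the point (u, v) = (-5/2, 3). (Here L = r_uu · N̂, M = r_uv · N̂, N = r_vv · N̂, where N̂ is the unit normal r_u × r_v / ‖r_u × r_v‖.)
L = sqrt(62)/31;  M = 0;  N = sqrt(62)/31

Compute the unit normal N̂(u, v) = (-2*u/sqrt(4*u^2 + 4*v^2 + 1), -2*v/sqrt(4*u^2 + 4*v^2 + 1), 1/sqrt(4*u^2 + 4*v^2 + 1)), and the second partials r_uu, r_uv, r_vv. Take dot products:
  L(u, v) = r_uu · N̂ = 2/sqrt(4*u^2 + 4*v^2 + 1),
  M(u, v) = r_uv · N̂ = 0,
  N(u, v) = r_vv · N̂ = 2/sqrt(4*u^2 + 4*v^2 + 1).
Evaluating at (u, v) = (-5/2, 3):
  L = sqrt(62)/31, M = 0, N = sqrt(62)/31.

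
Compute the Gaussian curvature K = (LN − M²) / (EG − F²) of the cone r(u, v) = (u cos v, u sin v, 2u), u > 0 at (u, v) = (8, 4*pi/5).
K = 0

Coefficients of the first fundamental form: E = 5, F = 0, G = u^2.
Coefficients of the second fundamental form: L = 0, M = 0, N = 2*sqrt(5)*u^2/(5*Abs(u)).
Assemble K = (LN − M²)/(EG − F²) = 0. At (u, v) = (8, 4*pi/5): K = 0.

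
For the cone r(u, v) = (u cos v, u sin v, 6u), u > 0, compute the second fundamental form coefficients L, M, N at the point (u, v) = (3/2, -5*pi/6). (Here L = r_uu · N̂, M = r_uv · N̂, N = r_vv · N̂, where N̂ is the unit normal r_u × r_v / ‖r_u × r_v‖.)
L = 0;  M = 0;  N = 9*sqrt(37)/37

Compute the unit normal N̂(u, v) = (-6*sqrt(37)*u*cos(v)/(37*Abs(u)), -6*sqrt(37)*u*sin(v)/(37*Abs(u)), sqrt(37)*u/(37*Abs(u))), and the second partials r_uu, r_uv, r_vv. Take dot products:
  L(u, v) = r_uu · N̂ = 0,
  M(u, v) = r_uv · N̂ = 0,
  N(u, v) = r_vv · N̂ = 6*sqrt(37)*u^2/(37*Abs(u)).
Evaluating at (u, v) = (3/2, -5*pi/6):
  L = 0, M = 0, N = 9*sqrt(37)/37.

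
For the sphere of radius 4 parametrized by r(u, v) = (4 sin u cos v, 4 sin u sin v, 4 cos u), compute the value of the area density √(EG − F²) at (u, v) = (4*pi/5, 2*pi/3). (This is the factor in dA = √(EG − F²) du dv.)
√(EG − F²)|_{(4*pi/5, 2*pi/3)} = 4*sqrt(10 - 2*sqrt(5))

E = 16, F = 0, G = 16*sin(u)^2, so EG − F² = 256*sin(u)^2. Taking the positive square root: √(EG − F²) = 16*Abs(sin(u)). At (u, v) = (4*pi/5, 2*pi/3): 4*sqrt(10 - 2*sqrt(5)).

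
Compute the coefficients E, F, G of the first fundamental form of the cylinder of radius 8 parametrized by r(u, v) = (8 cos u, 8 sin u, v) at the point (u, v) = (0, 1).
E = 64;  F = 0;  G = 1

Partials: r_u = (-8*sin(u), 8*cos(u), 0), r_v = (0, 0, 1). As functions of (u, v):
  E = r_u · r_u = 64,
  F = r_u · r_v = 0,
  G = r_v · r_v = 1.
Evaluating at (u, v) = (0, 1): E = 64, F = 0, G = 1.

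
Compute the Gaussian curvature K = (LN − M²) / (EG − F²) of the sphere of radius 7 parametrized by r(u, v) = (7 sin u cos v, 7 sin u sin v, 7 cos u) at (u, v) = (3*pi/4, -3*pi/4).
K = 1/49

Coefficients of the first fundamental form: E = 49, F = 0, G = 49*sin(u)^2.
Coefficients of the second fundamental form: L = -7*sin(u)/Abs(sin(u)), M = 0, N = -7*sin(u)^3/Abs(sin(u)).
Assemble K = (LN − M²)/(EG − F²) = 1/49. At (u, v) = (3*pi/4, -3*pi/4): K = 1/49.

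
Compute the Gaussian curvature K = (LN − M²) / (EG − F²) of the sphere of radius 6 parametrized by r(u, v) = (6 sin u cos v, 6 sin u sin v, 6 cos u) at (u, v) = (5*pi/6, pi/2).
K = 1/36

Coefficients of the first fundamental form: E = 36, F = 0, G = 36*sin(u)^2.
Coefficients of the second fundamental form: L = -6*sin(u)/Abs(sin(u)), M = 0, N = -6*sin(u)^3/Abs(sin(u)).
Assemble K = (LN − M²)/(EG − F²) = 1/36. At (u, v) = (5*pi/6, pi/2): K = 1/36.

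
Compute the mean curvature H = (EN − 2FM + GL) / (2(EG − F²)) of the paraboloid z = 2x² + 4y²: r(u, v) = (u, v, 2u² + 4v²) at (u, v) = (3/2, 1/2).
H = 182*sqrt(53)/2809

With E = 16*u^2 + 1, F = 32*u*v, G = 64*v^2 + 1, L = 4/sqrt(16*u^2 + 64*v^2 + 1), M = 0, N = 8/sqrt(16*u^2 + 64*v^2 + 1), assemble
  H = (EN − 2FM + GL) / (2(EG − F²)) = 2*(32*u^2 + 64*v^2 + 3)/(16*u^2 + 64*v^2 + 1)^(3/2).
At (u, v) = (3/2, 1/2): H = 182*sqrt(53)/2809.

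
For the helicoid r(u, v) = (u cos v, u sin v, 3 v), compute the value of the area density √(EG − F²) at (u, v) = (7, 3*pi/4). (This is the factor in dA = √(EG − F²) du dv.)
√(EG − F²)|_{(7, 3*pi/4)} = sqrt(58)

E = 1, F = 0, G = u^2 + 9, so EG − F² = u^2 + 9. Taking the positive square root: √(EG − F²) = sqrt(u^2 + 9). At (u, v) = (7, 3*pi/4): sqrt(58).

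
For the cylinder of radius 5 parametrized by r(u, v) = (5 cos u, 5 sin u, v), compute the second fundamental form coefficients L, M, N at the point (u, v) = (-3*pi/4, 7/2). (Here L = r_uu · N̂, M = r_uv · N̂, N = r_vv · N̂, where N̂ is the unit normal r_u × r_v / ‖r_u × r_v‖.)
L = -5;  M = 0;  N = 0

Compute the unit normal N̂(u, v) = (cos(u), sin(u), 0), and the second partials r_uu, r_uv, r_vv. Take dot products:
  L(u, v) = r_uu · N̂ = -5,
  M(u, v) = r_uv · N̂ = 0,
  N(u, v) = r_vv · N̂ = 0.
Evaluating at (u, v) = (-3*pi/4, 7/2):
  L = -5, M = 0, N = 0.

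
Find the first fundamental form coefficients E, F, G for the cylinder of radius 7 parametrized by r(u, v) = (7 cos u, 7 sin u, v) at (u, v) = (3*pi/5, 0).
E = 49;  F = 0;  G = 1

Partials: r_u = (-7*sin(u), 7*cos(u), 0), r_v = (0, 0, 1). As functions of (u, v):
  E = r_u · r_u = 49,
  F = r_u · r_v = 0,
  G = r_v · r_v = 1.
Evaluating at (u, v) = (3*pi/5, 0): E = 49, F = 0, G = 1.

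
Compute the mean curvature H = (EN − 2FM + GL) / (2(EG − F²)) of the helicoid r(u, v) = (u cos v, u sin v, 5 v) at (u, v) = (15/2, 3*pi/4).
H = 0

With E = 1, F = 0, G = u^2 + 25, L = 0, M = -5/sqrt(u^2 + 25), N = 0, assemble
  H = (EN − 2FM + GL) / (2(EG − F²)) = 0.
At (u, v) = (15/2, 3*pi/4): H = 0.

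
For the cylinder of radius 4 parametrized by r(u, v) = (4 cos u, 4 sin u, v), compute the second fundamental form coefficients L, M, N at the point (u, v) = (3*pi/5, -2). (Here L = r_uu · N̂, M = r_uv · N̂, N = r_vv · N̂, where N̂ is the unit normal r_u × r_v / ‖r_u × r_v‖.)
L = -4;  M = 0;  N = 0

Compute the unit normal N̂(u, v) = (cos(u), sin(u), 0), and the second partials r_uu, r_uv, r_vv. Take dot products:
  L(u, v) = r_uu · N̂ = -4,
  M(u, v) = r_uv · N̂ = 0,
  N(u, v) = r_vv · N̂ = 0.
Evaluating at (u, v) = (3*pi/5, -2):
  L = -4, M = 0, N = 0.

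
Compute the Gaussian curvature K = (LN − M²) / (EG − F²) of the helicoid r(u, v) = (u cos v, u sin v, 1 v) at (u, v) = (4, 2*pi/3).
K = -1/289

Coefficients of the first fundamental form: E = 1, F = 0, G = u^2 + 1.
Coefficients of the second fundamental form: L = 0, M = -1/sqrt(u^2 + 1), N = 0.
Assemble K = (LN − M²)/(EG − F²) = -1/(u^2 + 1)^2. At (u, v) = (4, 2*pi/3): K = -1/289.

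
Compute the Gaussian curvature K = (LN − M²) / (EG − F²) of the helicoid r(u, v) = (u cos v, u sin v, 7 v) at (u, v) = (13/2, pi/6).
K = -784/133225

Coefficients of the first fundamental form: E = 1, F = 0, G = u^2 + 49.
Coefficients of the second fundamental form: L = 0, M = -7/sqrt(u^2 + 49), N = 0.
Assemble K = (LN − M²)/(EG − F²) = -49/(u^2 + 49)^2. At (u, v) = (13/2, pi/6): K = -784/133225.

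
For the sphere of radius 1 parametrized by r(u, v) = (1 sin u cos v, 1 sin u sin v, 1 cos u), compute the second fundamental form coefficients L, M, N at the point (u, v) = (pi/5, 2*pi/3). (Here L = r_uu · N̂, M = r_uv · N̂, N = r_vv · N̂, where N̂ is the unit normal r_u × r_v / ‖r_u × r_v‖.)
L = -1;  M = 0;  N = -5/8 + sqrt(5)/8

Compute the unit normal N̂(u, v) = (sin(u)^2*cos(v)/Abs(sin(u)), sin(u)^2*sin(v)/Abs(sin(u)), sin(2*u)/(2*Abs(sin(u)))), and the second partials r_uu, r_uv, r_vv. Take dot products:
  L(u, v) = r_uu · N̂ = -sin(u)/Abs(sin(u)),
  M(u, v) = r_uv · N̂ = 0,
  N(u, v) = r_vv · N̂ = -sin(u)^3/Abs(sin(u)).
Evaluating at (u, v) = (pi/5, 2*pi/3):
  L = -1, M = 0, N = -5/8 + sqrt(5)/8.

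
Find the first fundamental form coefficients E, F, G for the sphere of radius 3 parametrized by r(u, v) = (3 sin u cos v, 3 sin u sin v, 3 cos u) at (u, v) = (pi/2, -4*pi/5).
E = 9;  F = 0;  G = 9

Partials: r_u = (3*cos(u)*cos(v), 3*sin(v)*cos(u), -3*sin(u)), r_v = (-3*sin(u)*sin(v), 3*sin(u)*cos(v), 0). As functions of (u, v):
  E = r_u · r_u = 9,
  F = r_u · r_v = 0,
  G = r_v · r_v = 9*sin(u)^2.
Evaluating at (u, v) = (pi/2, -4*pi/5): E = 9, F = 0, G = 9.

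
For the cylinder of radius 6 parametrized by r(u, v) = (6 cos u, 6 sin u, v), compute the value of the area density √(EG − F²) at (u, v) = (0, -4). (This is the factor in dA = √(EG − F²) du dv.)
√(EG − F²)|_{(0, -4)} = 6

E = 36, F = 0, G = 1, so EG − F² = 36. Taking the positive square root: √(EG − F²) = 6. At (u, v) = (0, -4): 6.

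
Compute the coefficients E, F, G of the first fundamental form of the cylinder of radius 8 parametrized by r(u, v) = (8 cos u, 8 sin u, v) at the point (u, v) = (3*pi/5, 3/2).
E = 64;  F = 0;  G = 1

Partials: r_u = (-8*sin(u), 8*cos(u), 0), r_v = (0, 0, 1). As functions of (u, v):
  E = r_u · r_u = 64,
  F = r_u · r_v = 0,
  G = r_v · r_v = 1.
Evaluating at (u, v) = (3*pi/5, 3/2): E = 64, F = 0, G = 1.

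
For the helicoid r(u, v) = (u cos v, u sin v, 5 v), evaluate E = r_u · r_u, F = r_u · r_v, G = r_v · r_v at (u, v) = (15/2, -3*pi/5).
E = 1;  F = 0;  G = 325/4

Partials: r_u = (cos(v), sin(v), 0), r_v = (-u*sin(v), u*cos(v), 5). As functions of (u, v):
  E = r_u · r_u = 1,
  F = r_u · r_v = 0,
  G = r_v · r_v = u^2 + 25.
Evaluating at (u, v) = (15/2, -3*pi/5): E = 1, F = 0, G = 325/4.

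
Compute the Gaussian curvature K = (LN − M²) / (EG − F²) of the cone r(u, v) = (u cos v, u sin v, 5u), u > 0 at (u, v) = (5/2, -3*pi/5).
K = 0

Coefficients of the first fundamental form: E = 26, F = 0, G = u^2.
Coefficients of the second fundamental form: L = 0, M = 0, N = 5*sqrt(26)*u^2/(26*Abs(u)).
Assemble K = (LN − M²)/(EG − F²) = 0. At (u, v) = (5/2, -3*pi/5): K = 0.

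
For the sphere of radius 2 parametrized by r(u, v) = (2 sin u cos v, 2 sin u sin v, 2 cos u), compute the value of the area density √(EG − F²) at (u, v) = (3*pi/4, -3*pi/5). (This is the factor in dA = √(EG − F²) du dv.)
√(EG − F²)|_{(3*pi/4, -3*pi/5)} = 2*sqrt(2)

E = 4, F = 0, G = 4*sin(u)^2, so EG − F² = 16*sin(u)^2. Taking the positive square root: √(EG − F²) = 4*Abs(sin(u)). At (u, v) = (3*pi/4, -3*pi/5): 2*sqrt(2).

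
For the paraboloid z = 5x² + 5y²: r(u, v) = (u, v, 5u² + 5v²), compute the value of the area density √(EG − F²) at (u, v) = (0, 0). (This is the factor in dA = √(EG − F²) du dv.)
√(EG − F²)|_{(0, 0)} = 1

E = 100*u^2 + 1, F = 100*u*v, G = 100*v^2 + 1, so EG − F² = 100*u^2 + 100*v^2 + 1. Taking the positive square root: √(EG − F²) = sqrt(100*u^2 + 100*v^2 + 1). At (u, v) = (0, 0): 1.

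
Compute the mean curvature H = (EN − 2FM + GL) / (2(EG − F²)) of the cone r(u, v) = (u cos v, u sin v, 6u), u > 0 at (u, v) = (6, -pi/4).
H = sqrt(37)/74

With E = 37, F = 0, G = u^2, L = 0, M = 0, N = 6*sqrt(37)*u^2/(37*Abs(u)), assemble
  H = (EN − 2FM + GL) / (2(EG − F²)) = 3*sqrt(37)/(37*Abs(u)).
At (u, v) = (6, -pi/4): H = sqrt(37)/74.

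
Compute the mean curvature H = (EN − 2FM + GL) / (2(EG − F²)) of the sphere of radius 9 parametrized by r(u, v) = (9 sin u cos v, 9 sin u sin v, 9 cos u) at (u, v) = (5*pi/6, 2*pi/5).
H = -1/9

With E = 81, F = 0, G = 81*sin(u)^2, L = -9*sin(u)/Abs(sin(u)), M = 0, N = -9*sin(u)^3/Abs(sin(u)), assemble
  H = (EN − 2FM + GL) / (2(EG − F²)) = -sin(u)/(9*Abs(sin(u))).
At (u, v) = (5*pi/6, 2*pi/5): H = -1/9.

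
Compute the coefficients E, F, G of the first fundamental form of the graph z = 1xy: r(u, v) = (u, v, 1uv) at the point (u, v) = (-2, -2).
E = 5;  F = 4;  G = 5

Partials: r_u = (1, 0, v), r_v = (0, 1, u). As functions of (u, v):
  E = r_u · r_u = v^2 + 1,
  F = r_u · r_v = u*v,
  G = r_v · r_v = u^2 + 1.
Evaluating at (u, v) = (-2, -2): E = 5, F = 4, G = 5.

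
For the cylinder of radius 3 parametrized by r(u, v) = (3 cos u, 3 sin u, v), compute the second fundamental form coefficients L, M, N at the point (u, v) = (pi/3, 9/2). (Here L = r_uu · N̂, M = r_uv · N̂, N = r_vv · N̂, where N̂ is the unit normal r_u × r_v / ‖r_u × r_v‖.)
L = -3;  M = 0;  N = 0

Compute the unit normal N̂(u, v) = (cos(u), sin(u), 0), and the second partials r_uu, r_uv, r_vv. Take dot products:
  L(u, v) = r_uu · N̂ = -3,
  M(u, v) = r_uv · N̂ = 0,
  N(u, v) = r_vv · N̂ = 0.
Evaluating at (u, v) = (pi/3, 9/2):
  L = -3, M = 0, N = 0.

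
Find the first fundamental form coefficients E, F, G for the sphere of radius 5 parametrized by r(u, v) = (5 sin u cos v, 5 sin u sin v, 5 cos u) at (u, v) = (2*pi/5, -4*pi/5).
E = 25;  F = 0;  G = 25*sqrt(5)/8 + 125/8

Partials: r_u = (5*cos(u)*cos(v), 5*sin(v)*cos(u), -5*sin(u)), r_v = (-5*sin(u)*sin(v), 5*sin(u)*cos(v), 0). As functions of (u, v):
  E = r_u · r_u = 25,
  F = r_u · r_v = 0,
  G = r_v · r_v = 25*sin(u)^2.
Evaluating at (u, v) = (2*pi/5, -4*pi/5): E = 25, F = 0, G = 25*sqrt(5)/8 + 125/8.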